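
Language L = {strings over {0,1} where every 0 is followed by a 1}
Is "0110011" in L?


'00' present: True; ends with '0': False

No, "0110011" is not in L


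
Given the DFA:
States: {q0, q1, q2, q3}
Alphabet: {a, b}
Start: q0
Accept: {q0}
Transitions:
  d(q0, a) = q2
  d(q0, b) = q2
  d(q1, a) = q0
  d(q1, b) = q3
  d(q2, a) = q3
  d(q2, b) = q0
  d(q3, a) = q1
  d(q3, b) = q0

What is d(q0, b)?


Looking up transition d(q0, b)

q2


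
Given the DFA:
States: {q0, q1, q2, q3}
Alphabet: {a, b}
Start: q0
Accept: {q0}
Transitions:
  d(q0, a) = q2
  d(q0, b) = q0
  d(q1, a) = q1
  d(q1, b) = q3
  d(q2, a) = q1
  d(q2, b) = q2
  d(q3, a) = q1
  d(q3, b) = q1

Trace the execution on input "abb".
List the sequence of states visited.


Input: abb
d(q0, a) = q2
d(q2, b) = q2
d(q2, b) = q2


q0 -> q2 -> q2 -> q2


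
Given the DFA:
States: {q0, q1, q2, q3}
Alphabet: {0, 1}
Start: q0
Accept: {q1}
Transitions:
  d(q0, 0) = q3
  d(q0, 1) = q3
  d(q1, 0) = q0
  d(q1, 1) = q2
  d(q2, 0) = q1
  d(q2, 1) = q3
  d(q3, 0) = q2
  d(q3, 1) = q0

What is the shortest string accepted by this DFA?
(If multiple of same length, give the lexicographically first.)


BFS by string length (lex-first path to each state shown):
  len 0: q0<-""
  len 1: q3<-"0"
  len 2: q0<-"01", q2<-"00"
  len 3: q1<-"000", q3<-"001"
Found accept state at length 3.

"000"


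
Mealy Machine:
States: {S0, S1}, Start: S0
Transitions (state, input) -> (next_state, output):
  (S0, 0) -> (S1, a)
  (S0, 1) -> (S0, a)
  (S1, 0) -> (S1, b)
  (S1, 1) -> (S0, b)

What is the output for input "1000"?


Step-by-step:
  (S0, 1) -> (S0, a)
  (S0, 0) -> (S1, a)
  (S1, 0) -> (S1, b)
  (S1, 0) -> (S1, b)

"aabb"


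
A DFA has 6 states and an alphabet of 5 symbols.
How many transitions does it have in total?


Each state has exactly one transition per symbol.
6 * 5 = 30

30


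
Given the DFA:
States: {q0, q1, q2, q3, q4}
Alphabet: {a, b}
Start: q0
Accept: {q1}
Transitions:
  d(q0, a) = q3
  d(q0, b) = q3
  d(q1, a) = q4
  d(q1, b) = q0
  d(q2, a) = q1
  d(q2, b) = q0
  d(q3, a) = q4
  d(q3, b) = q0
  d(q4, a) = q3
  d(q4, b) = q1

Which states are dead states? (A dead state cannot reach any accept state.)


Forward reachability from each state:
  q0 -> reaches accept state q1 (live)
  q1 -> reaches accept state q1 (live)
  q2 -> reaches accept state q1 (live)
  q3 -> reaches accept state q1 (live)
  q4 -> reaches accept state q1 (live)

None (all states can reach an accept state)


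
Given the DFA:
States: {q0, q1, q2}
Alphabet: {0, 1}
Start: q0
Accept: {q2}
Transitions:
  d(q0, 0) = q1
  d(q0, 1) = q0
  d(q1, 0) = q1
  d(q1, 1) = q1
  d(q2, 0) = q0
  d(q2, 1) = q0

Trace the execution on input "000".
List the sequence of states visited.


Input: 000
d(q0, 0) = q1
d(q1, 0) = q1
d(q1, 0) = q1


q0 -> q1 -> q1 -> q1


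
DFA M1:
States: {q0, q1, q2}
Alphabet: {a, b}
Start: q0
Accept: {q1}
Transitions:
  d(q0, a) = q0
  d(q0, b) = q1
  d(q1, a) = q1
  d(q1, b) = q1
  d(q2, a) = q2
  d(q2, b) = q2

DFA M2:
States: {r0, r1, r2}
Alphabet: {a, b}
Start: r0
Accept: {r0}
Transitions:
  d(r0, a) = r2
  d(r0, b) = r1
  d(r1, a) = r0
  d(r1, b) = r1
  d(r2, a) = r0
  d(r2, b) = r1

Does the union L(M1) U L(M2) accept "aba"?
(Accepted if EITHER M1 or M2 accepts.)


M1: final=q1 accepted=True
M2: final=r0 accepted=True

Yes, union accepts


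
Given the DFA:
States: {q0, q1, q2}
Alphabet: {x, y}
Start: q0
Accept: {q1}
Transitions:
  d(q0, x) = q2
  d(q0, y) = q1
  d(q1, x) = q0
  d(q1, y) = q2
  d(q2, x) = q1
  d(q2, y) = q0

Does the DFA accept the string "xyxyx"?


Trace: q0 -> q2 -> q0 -> q2 -> q0 -> q2
Final state: q2
Accept states: {q1}

No, rejected (final state q2 is not an accept state)


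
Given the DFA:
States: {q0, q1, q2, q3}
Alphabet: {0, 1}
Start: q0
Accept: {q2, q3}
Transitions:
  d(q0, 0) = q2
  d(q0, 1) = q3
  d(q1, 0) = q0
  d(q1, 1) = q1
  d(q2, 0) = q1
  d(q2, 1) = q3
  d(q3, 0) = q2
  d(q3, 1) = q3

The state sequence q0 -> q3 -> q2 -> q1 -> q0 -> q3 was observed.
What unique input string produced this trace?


Trace back each transition to find the symbol:
  q0 --[1]--> q3
  q3 --[0]--> q2
  q2 --[0]--> q1
  q1 --[0]--> q0
  q0 --[1]--> q3

"10001"


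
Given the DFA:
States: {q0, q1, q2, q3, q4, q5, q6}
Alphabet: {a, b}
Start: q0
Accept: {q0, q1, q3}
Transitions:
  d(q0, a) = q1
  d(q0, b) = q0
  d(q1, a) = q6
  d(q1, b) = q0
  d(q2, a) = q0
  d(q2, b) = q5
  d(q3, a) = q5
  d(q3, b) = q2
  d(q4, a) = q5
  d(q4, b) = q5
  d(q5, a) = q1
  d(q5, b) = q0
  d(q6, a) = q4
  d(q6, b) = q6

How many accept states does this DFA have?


Accept states listed: {q0, q1, q3}
Counting: q0(1) q1(2) q3(3)

3


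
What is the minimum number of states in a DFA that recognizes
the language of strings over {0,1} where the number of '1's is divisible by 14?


States track (count of '1') mod 14.
Need 14 states: one per remainder 0..13; accept = remainder 0.

14


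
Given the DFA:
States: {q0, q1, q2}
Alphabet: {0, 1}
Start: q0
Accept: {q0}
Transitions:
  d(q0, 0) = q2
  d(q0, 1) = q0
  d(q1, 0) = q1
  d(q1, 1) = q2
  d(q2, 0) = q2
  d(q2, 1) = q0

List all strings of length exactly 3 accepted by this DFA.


All strings of length 3: 8 total
Accepted: 4

"001", "011", "101", "111"


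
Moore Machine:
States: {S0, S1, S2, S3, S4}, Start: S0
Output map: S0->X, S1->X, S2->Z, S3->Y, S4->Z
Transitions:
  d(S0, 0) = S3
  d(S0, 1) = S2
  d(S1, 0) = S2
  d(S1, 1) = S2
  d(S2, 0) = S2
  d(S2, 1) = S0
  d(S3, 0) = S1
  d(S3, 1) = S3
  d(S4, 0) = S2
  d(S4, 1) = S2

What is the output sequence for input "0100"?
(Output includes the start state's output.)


Start: S0 (output X)
  --0--> S3 (output Y)
  --1--> S3 (output Y)
  --0--> S1 (output X)
  --0--> S2 (output Z)

"XYYXZ"


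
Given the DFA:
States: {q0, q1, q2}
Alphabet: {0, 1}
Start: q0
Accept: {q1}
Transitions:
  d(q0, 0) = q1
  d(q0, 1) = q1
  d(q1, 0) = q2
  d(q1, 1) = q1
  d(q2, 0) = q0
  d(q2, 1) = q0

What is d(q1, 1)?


Looking up transition d(q1, 1)

q1


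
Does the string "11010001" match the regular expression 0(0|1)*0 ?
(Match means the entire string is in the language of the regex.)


|string| = 8; first = '1'; last = '1'

No, "11010001" does not match 0(0|1)*0


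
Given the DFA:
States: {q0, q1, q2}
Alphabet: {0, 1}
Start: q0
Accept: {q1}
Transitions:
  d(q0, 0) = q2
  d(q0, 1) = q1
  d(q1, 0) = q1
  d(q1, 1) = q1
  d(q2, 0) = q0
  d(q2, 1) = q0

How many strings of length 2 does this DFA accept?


Enumerating all length-2 strings:
  "00" -> q0 [reject]
  "01" -> q0 [reject]
  "10" -> q1 [accept]
  "11" -> q1 [accept]

2 out of 4


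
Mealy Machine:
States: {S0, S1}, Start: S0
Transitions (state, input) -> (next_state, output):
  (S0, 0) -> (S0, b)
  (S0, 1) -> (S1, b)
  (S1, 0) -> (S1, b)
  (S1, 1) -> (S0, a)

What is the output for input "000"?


Step-by-step:
  (S0, 0) -> (S0, b)
  (S0, 0) -> (S0, b)
  (S0, 0) -> (S0, b)

"bbb"


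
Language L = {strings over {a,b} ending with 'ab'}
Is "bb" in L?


last two symbols = 'bb'

No, "bb" is not in L


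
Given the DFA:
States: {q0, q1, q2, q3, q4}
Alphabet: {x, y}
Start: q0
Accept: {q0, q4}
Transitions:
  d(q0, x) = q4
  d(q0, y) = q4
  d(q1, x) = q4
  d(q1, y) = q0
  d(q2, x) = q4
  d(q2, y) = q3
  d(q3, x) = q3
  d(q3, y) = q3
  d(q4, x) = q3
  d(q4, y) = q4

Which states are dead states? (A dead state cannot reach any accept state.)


Forward reachability from each state:
  q0 -> reaches accept state q0 (live)
  q1 -> reaches accept state q0 (live)
  q2 -> reaches accept state q4 (live)
  q3 -> reaches {q3}, no accept state (dead)
  q4 -> reaches accept state q4 (live)

{q3}


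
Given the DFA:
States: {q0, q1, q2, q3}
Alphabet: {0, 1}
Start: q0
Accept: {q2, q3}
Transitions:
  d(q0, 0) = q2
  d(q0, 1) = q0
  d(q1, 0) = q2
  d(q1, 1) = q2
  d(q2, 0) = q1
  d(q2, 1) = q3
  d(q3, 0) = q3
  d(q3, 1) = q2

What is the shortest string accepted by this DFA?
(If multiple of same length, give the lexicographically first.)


BFS by string length (lex-first path to each state shown):
  len 0: q0<-""
  len 1: q0<-"1", q2<-"0"
Found accept state at length 1.

"0"


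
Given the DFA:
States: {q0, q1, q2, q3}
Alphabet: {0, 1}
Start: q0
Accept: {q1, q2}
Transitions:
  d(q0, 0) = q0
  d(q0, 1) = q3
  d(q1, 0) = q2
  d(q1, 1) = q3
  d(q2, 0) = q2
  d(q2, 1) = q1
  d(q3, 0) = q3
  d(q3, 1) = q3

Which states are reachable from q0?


BFS from q0:
  layer 0: {q0}
  layer 1: {q3}

{q0, q3}


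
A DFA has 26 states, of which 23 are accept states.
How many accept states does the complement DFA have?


Complement swaps accept and non-accept states.
26 - 23 = 3

3


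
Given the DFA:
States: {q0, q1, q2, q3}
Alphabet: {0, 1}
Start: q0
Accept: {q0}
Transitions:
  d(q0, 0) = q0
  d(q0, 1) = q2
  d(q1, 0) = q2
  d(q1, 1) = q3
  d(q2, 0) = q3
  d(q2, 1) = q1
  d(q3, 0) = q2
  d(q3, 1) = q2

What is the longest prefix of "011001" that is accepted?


Run the DFA, marking each prefix where the state is accepting:
  "" -> q0 [accept]
  "0" -> q0 [accept]
  "01" -> q2 [reject]
  "011" -> q1 [reject]
  "0110" -> q2 [reject]
  "01100" -> q3 [reject]
  "011001" -> q2 [reject]

"0"


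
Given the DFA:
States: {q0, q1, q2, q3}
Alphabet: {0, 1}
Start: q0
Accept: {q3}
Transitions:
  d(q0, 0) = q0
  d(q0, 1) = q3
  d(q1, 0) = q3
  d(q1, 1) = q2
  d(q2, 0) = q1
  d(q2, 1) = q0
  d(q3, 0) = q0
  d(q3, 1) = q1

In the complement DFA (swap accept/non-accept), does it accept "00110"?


Trace: q0 -> q0 -> q0 -> q3 -> q1 -> q3
Final: q3
Original accept: {q3}
Complement: q3 is in original accept

No, complement rejects (original accepts)


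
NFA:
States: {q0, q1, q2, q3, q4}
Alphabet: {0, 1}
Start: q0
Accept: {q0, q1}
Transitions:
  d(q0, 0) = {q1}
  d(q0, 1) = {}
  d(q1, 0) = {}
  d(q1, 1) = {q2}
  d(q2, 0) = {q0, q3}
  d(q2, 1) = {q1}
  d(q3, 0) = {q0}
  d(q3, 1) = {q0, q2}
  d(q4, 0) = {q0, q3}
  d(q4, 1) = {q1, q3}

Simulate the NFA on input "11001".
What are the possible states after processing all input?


Start: {q0}
  --1--> {}
  --1--> {}
  --0--> {}
  --0--> {}
  --1--> {}

{} (empty set, no valid transitions)


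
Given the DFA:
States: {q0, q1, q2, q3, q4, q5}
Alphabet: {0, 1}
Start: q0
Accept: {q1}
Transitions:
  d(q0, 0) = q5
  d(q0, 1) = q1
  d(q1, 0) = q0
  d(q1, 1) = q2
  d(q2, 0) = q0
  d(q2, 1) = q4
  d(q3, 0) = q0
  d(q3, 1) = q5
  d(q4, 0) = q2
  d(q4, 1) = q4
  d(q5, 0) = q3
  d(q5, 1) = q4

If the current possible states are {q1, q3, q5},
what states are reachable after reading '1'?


Apply transition on '1' from each current state:
  d(q1, 1) = q2
  d(q3, 1) = q5
  d(q5, 1) = q4

{q2, q4, q5}


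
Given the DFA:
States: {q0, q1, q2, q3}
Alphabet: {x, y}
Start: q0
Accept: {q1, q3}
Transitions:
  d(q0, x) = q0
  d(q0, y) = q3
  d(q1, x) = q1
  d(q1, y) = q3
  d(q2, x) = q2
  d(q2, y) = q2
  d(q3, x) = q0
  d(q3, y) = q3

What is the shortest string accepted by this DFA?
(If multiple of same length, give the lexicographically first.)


BFS by string length (lex-first path to each state shown):
  len 0: q0<-""
  len 1: q0<-"x", q3<-"y"
Found accept state at length 1.

"y"


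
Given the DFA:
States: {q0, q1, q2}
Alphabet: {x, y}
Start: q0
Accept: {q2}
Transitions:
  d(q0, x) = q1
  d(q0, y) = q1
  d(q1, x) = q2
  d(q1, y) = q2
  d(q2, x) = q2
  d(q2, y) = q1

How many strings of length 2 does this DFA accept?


Enumerating all length-2 strings:
  "xx" -> q2 [accept]
  "xy" -> q2 [accept]
  "yx" -> q2 [accept]
  "yy" -> q2 [accept]

4 out of 4


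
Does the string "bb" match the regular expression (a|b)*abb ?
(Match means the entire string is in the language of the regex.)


|string| = 2; first = 'b'; last = 'b'

No, "bb" does not match (a|b)*abb


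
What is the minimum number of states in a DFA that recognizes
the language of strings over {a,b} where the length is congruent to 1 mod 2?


States track (length) mod 2.
Need 2 states: one per remainder 0..1; accept = remainder 1.

2


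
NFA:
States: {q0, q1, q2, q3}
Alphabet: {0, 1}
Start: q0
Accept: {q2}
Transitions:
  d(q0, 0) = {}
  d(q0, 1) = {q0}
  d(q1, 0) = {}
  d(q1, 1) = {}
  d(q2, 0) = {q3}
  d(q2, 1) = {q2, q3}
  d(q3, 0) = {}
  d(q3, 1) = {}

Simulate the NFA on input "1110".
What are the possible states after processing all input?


Start: {q0}
  --1--> {q0}
  --1--> {q0}
  --1--> {q0}
  --0--> {}

{} (empty set, no valid transitions)


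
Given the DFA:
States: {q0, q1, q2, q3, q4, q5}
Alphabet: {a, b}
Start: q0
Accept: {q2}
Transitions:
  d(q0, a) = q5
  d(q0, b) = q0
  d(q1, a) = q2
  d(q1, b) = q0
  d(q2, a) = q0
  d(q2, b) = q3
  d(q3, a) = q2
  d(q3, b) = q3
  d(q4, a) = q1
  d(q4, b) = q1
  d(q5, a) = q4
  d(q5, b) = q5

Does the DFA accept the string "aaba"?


Trace: q0 -> q5 -> q4 -> q1 -> q2
Final state: q2
Accept states: {q2}

Yes, accepted (final state q2 is an accept state)


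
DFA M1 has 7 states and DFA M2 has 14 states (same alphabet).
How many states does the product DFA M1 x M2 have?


Product construction pairs every M1 state with every M2 state.
7 * 14 = 98

98


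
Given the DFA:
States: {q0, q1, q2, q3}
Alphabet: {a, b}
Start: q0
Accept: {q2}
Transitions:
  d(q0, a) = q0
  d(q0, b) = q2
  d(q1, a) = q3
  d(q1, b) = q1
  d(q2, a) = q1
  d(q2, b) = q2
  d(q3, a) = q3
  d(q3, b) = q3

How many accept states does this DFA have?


Accept states listed: {q2}
Counting: q2(1)

1


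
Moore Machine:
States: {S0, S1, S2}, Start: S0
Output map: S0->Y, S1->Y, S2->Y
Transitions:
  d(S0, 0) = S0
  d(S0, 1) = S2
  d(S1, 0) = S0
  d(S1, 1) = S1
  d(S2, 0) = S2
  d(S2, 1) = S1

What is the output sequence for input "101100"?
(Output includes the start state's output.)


Start: S0 (output Y)
  --1--> S2 (output Y)
  --0--> S2 (output Y)
  --1--> S1 (output Y)
  --1--> S1 (output Y)
  --0--> S0 (output Y)
  --0--> S0 (output Y)

"YYYYYYY"


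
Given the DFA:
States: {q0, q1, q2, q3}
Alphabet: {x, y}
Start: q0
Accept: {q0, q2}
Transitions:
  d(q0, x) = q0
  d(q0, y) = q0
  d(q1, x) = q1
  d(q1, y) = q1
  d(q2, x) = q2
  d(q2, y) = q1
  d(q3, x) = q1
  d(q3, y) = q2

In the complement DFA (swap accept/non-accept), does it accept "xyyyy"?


Trace: q0 -> q0 -> q0 -> q0 -> q0 -> q0
Final: q0
Original accept: {q0, q2}
Complement: q0 is in original accept

No, complement rejects (original accepts)


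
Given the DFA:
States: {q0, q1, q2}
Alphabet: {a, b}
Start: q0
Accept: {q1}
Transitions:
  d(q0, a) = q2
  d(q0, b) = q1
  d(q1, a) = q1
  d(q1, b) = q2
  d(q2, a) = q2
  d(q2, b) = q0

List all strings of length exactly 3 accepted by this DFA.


All strings of length 3: 8 total
Accepted: 2

"abb", "baa"


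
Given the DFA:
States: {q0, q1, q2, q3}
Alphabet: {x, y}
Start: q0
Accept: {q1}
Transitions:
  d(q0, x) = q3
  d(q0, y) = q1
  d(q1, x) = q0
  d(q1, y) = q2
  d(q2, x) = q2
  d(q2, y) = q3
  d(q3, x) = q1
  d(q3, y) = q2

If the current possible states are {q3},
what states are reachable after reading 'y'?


Apply transition on 'y' from each current state:
  d(q3, y) = q2

{q2}


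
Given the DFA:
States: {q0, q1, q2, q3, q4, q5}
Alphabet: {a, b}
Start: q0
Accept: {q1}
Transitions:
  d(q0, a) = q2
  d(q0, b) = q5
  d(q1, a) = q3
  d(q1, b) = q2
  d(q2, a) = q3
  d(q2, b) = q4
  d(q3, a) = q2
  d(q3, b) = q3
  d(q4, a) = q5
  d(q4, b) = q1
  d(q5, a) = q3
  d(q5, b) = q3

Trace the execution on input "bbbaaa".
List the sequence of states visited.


Input: bbbaaa
d(q0, b) = q5
d(q5, b) = q3
d(q3, b) = q3
d(q3, a) = q2
d(q2, a) = q3
d(q3, a) = q2


q0 -> q5 -> q3 -> q3 -> q2 -> q3 -> q2


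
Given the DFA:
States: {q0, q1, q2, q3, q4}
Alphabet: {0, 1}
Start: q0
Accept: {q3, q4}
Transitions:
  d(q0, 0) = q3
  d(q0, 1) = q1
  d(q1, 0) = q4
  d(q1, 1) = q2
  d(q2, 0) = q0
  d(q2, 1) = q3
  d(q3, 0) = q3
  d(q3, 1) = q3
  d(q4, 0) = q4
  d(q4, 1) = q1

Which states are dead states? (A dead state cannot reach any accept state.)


Forward reachability from each state:
  q0 -> reaches accept state q3 (live)
  q1 -> reaches accept state q3 (live)
  q2 -> reaches accept state q3 (live)
  q3 -> reaches accept state q3 (live)
  q4 -> reaches accept state q3 (live)

None (all states can reach an accept state)


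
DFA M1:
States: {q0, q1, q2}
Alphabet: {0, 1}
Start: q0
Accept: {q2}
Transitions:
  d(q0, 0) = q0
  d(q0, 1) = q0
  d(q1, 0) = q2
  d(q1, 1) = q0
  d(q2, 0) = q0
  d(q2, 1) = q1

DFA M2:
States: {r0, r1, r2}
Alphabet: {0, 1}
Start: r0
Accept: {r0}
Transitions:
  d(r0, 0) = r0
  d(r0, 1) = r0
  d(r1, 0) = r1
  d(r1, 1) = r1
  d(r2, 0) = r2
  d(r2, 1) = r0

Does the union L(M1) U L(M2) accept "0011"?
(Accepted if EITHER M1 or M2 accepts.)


M1: final=q0 accepted=False
M2: final=r0 accepted=True

Yes, union accepts


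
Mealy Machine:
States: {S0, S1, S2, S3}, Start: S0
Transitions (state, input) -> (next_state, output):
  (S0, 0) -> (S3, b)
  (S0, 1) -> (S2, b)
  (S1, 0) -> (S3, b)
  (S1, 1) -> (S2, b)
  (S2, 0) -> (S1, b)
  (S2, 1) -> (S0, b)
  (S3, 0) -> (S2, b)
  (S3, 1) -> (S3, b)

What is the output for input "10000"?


Step-by-step:
  (S0, 1) -> (S2, b)
  (S2, 0) -> (S1, b)
  (S1, 0) -> (S3, b)
  (S3, 0) -> (S2, b)
  (S2, 0) -> (S1, b)

"bbbbb"


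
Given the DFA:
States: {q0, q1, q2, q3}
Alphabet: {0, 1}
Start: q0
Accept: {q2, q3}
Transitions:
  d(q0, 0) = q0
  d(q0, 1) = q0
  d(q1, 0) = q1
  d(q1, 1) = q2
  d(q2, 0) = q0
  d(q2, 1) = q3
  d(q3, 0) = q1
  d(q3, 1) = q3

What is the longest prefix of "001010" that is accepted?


Run the DFA, marking each prefix where the state is accepting:
  "" -> q0 [reject]
  "0" -> q0 [reject]
  "00" -> q0 [reject]
  "001" -> q0 [reject]
  "0010" -> q0 [reject]
  "00101" -> q0 [reject]
  "001010" -> q0 [reject]

No prefix is accepted


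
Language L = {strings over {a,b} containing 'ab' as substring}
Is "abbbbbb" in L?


'ab' occurs at index 0

Yes, "abbbbbb" is in L


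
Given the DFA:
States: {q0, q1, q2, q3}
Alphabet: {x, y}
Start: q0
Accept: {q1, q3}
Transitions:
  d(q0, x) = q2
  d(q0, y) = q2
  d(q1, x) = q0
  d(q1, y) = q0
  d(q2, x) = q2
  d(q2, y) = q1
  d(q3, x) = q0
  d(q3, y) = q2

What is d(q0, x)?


Looking up transition d(q0, x)

q2


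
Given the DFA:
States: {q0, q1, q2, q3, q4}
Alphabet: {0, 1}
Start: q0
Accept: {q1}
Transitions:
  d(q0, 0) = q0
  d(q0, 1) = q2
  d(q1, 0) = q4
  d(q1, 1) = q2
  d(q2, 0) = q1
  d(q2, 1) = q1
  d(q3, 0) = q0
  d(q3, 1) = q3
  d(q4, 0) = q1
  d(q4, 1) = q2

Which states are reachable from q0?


BFS from q0:
  layer 0: {q0}
  layer 1: {q2}
  layer 2: {q1}
  layer 3: {q4}

{q0, q1, q2, q4}


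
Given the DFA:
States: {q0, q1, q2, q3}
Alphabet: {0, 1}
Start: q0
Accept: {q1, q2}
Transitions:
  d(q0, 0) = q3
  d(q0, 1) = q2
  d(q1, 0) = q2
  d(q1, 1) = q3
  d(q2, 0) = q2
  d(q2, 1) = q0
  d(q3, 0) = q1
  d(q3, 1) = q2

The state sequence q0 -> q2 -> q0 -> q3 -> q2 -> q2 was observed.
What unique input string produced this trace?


Trace back each transition to find the symbol:
  q0 --[1]--> q2
  q2 --[1]--> q0
  q0 --[0]--> q3
  q3 --[1]--> q2
  q2 --[0]--> q2

"11010"


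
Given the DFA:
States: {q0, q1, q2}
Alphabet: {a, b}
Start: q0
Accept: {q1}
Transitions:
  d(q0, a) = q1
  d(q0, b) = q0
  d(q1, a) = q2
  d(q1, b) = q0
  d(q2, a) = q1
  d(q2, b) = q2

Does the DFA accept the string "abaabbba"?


Trace: q0 -> q1 -> q0 -> q1 -> q2 -> q2 -> q2 -> q2 -> q1
Final state: q1
Accept states: {q1}

Yes, accepted (final state q1 is an accept state)


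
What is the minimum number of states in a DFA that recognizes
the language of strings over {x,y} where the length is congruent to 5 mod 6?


States track (length) mod 6.
Need 6 states: one per remainder 0..5; accept = remainder 5.

6


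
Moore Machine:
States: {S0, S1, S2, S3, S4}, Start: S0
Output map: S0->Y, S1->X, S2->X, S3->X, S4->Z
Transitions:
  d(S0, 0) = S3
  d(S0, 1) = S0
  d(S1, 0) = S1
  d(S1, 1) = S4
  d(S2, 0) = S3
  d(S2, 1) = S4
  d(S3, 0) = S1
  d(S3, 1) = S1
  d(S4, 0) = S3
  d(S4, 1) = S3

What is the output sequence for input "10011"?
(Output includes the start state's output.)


Start: S0 (output Y)
  --1--> S0 (output Y)
  --0--> S3 (output X)
  --0--> S1 (output X)
  --1--> S4 (output Z)
  --1--> S3 (output X)

"YYXXZX"


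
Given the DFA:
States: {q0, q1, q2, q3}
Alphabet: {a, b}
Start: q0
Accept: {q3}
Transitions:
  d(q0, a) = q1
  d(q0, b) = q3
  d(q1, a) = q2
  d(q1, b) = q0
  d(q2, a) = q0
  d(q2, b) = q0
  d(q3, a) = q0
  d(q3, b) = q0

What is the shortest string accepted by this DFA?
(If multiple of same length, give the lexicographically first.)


BFS by string length (lex-first path to each state shown):
  len 0: q0<-""
  len 1: q1<-"a", q3<-"b"
Found accept state at length 1.

"b"


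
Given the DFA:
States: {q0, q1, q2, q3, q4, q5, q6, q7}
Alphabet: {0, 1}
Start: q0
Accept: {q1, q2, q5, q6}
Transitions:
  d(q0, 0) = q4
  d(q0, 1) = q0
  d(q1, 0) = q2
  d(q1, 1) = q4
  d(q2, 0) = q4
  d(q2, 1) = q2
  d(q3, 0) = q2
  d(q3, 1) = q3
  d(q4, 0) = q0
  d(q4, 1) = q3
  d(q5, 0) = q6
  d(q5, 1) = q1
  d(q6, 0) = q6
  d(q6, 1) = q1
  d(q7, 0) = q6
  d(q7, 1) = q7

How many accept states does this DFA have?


Accept states listed: {q1, q2, q5, q6}
Counting: q1(1) q2(2) q5(3) q6(4)

4


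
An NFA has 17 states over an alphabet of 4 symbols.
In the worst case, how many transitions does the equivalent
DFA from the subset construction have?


Subset construction: one DFA state per subset of NFA states = 2^17 = 131072 states.
Each DFA state has 4 outgoing transitions: 131072 * 4 = 524288

524288


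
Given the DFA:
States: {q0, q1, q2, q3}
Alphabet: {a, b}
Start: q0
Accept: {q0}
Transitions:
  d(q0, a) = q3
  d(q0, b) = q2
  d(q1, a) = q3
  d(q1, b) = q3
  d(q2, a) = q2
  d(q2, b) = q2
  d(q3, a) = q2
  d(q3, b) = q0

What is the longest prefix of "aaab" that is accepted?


Run the DFA, marking each prefix where the state is accepting:
  "" -> q0 [accept]
  "a" -> q3 [reject]
  "aa" -> q2 [reject]
  "aaa" -> q2 [reject]
  "aaab" -> q2 [reject]

""


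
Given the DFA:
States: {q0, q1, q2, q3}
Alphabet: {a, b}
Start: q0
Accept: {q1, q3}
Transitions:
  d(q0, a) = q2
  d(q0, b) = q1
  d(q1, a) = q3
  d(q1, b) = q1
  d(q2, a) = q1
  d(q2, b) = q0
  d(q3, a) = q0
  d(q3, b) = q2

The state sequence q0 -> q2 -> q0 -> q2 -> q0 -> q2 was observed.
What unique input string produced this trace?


Trace back each transition to find the symbol:
  q0 --[a]--> q2
  q2 --[b]--> q0
  q0 --[a]--> q2
  q2 --[b]--> q0
  q0 --[a]--> q2

"ababa"


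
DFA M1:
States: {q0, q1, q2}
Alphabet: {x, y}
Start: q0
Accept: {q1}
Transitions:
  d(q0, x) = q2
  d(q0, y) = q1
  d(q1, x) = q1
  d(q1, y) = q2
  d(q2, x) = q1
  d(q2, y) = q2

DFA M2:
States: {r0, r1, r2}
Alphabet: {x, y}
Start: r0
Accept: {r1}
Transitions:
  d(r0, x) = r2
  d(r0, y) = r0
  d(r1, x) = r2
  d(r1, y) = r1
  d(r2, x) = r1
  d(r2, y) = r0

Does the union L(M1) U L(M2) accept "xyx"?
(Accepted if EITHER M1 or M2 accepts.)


M1: final=q1 accepted=True
M2: final=r2 accepted=False

Yes, union accepts


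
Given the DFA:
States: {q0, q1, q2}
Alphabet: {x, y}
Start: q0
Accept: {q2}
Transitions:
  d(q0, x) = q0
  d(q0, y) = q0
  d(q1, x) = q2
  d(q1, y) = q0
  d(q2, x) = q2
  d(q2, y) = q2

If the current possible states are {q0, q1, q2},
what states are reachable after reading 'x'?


Apply transition on 'x' from each current state:
  d(q0, x) = q0
  d(q1, x) = q2
  d(q2, x) = q2

{q0, q2}


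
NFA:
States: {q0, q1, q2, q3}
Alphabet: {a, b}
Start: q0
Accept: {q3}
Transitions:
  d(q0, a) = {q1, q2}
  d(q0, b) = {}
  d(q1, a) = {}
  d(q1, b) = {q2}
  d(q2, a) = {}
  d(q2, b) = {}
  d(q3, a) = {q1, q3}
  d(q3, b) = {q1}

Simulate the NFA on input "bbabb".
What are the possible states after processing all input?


Start: {q0}
  --b--> {}
  --b--> {}
  --a--> {}
  --b--> {}
  --b--> {}

{} (empty set, no valid transitions)


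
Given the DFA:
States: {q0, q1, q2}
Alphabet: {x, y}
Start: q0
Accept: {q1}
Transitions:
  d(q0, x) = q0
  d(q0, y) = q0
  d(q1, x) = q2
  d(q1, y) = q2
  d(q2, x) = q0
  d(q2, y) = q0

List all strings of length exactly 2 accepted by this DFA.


All strings of length 2: 4 total
Accepted: 0

None


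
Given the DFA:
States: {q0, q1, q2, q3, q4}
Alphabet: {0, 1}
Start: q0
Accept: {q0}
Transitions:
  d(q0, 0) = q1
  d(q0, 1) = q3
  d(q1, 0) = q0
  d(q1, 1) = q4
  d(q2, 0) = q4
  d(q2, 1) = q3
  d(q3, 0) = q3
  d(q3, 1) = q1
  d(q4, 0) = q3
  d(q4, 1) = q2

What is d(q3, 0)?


Looking up transition d(q3, 0)

q3


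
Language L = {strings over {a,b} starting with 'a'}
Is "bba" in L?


first symbol = 'b'

No, "bba" is not in L


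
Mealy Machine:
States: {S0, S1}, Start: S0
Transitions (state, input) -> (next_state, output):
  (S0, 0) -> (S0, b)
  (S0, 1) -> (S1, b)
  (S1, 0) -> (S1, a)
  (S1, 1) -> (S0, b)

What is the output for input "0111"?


Step-by-step:
  (S0, 0) -> (S0, b)
  (S0, 1) -> (S1, b)
  (S1, 1) -> (S0, b)
  (S0, 1) -> (S1, b)

"bbbb"


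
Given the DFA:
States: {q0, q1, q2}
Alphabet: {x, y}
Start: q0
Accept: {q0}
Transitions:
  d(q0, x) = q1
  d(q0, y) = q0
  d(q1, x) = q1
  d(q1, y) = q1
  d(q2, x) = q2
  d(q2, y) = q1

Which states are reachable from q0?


BFS from q0:
  layer 0: {q0}
  layer 1: {q1}

{q0, q1}


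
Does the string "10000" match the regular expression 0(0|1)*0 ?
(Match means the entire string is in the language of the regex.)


|string| = 5; first = '1'; last = '0'

No, "10000" does not match 0(0|1)*0


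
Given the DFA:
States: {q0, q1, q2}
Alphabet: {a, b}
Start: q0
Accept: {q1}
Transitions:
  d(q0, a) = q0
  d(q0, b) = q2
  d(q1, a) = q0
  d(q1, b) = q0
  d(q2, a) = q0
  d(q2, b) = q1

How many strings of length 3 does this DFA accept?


Enumerating all length-3 strings:
  "aaa" -> q0 [reject]
  "aab" -> q2 [reject]
  "aba" -> q0 [reject]
  "abb" -> q1 [accept]
  "baa" -> q0 [reject]
  "bab" -> q2 [reject]
  "bba" -> q0 [reject]
  "bbb" -> q0 [reject]

1 out of 8


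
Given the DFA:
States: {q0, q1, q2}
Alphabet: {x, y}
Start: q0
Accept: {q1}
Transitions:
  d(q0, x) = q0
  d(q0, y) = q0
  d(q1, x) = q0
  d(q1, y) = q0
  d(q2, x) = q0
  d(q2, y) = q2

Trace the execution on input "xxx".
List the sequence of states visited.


Input: xxx
d(q0, x) = q0
d(q0, x) = q0
d(q0, x) = q0


q0 -> q0 -> q0 -> q0


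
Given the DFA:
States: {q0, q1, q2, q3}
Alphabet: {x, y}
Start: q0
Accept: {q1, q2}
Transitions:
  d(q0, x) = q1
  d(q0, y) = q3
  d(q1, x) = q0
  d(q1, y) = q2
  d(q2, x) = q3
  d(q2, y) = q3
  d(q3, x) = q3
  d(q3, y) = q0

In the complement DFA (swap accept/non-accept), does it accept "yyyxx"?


Trace: q0 -> q3 -> q0 -> q3 -> q3 -> q3
Final: q3
Original accept: {q1, q2}
Complement: q3 is not in original accept

Yes, complement accepts (original rejects)


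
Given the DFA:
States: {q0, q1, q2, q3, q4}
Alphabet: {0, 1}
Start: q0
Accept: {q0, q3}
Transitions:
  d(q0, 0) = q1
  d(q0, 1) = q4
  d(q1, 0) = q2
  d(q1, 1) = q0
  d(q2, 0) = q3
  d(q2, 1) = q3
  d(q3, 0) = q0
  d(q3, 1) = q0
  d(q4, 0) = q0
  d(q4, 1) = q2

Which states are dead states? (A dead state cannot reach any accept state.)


Forward reachability from each state:
  q0 -> reaches accept state q0 (live)
  q1 -> reaches accept state q0 (live)
  q2 -> reaches accept state q0 (live)
  q3 -> reaches accept state q0 (live)
  q4 -> reaches accept state q0 (live)

None (all states can reach an accept state)


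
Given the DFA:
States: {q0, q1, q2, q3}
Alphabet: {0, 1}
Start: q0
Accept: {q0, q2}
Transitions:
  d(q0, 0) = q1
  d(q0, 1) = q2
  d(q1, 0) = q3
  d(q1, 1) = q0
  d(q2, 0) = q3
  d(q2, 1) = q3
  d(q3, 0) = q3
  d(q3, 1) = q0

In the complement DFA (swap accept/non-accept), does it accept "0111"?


Trace: q0 -> q1 -> q0 -> q2 -> q3
Final: q3
Original accept: {q0, q2}
Complement: q3 is not in original accept

Yes, complement accepts (original rejects)


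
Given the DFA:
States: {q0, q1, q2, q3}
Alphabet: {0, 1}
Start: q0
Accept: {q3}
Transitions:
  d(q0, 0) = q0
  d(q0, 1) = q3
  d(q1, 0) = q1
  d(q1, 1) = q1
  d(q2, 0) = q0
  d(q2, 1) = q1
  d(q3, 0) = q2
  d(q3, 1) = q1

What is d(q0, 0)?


Looking up transition d(q0, 0)

q0


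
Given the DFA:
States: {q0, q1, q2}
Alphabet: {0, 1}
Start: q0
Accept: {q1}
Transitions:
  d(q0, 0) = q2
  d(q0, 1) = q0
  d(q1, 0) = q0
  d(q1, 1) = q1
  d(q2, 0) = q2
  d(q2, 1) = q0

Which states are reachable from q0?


BFS from q0:
  layer 0: {q0}
  layer 1: {q2}

{q0, q2}


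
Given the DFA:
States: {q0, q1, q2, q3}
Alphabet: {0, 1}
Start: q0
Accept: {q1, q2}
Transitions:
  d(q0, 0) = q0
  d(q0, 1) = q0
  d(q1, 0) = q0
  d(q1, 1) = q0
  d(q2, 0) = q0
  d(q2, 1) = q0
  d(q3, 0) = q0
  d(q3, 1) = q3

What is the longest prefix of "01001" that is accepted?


Run the DFA, marking each prefix where the state is accepting:
  "" -> q0 [reject]
  "0" -> q0 [reject]
  "01" -> q0 [reject]
  "010" -> q0 [reject]
  "0100" -> q0 [reject]
  "01001" -> q0 [reject]

No prefix is accepted


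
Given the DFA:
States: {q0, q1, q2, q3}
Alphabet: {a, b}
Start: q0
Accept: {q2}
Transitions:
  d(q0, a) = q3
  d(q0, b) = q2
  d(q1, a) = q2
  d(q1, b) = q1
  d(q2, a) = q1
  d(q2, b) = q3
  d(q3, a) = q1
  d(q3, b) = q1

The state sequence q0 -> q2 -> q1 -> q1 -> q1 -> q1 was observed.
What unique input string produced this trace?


Trace back each transition to find the symbol:
  q0 --[b]--> q2
  q2 --[a]--> q1
  q1 --[b]--> q1
  q1 --[b]--> q1
  q1 --[b]--> q1

"babbb"


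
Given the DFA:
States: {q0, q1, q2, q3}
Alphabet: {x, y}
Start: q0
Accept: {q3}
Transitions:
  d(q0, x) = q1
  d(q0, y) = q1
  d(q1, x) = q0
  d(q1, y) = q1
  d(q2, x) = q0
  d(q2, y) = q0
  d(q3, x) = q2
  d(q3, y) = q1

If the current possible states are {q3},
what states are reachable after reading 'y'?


Apply transition on 'y' from each current state:
  d(q3, y) = q1

{q1}


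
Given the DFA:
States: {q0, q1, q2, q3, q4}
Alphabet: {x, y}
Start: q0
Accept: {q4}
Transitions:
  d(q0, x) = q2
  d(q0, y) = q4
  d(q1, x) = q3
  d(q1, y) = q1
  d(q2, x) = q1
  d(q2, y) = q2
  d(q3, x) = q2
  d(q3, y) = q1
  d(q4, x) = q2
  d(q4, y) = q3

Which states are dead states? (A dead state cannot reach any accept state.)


Forward reachability from each state:
  q0 -> reaches accept state q4 (live)
  q1 -> reaches {q1, q2, q3}, no accept state (dead)
  q2 -> reaches {q1, q2, q3}, no accept state (dead)
  q3 -> reaches {q1, q2, q3}, no accept state (dead)
  q4 -> reaches accept state q4 (live)

{q1, q2, q3}


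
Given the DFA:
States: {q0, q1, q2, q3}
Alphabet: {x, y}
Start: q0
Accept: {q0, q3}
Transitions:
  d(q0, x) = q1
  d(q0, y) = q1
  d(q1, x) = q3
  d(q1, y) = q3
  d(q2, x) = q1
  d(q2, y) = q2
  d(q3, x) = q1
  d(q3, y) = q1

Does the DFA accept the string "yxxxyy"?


Trace: q0 -> q1 -> q3 -> q1 -> q3 -> q1 -> q3
Final state: q3
Accept states: {q0, q3}

Yes, accepted (final state q3 is an accept state)


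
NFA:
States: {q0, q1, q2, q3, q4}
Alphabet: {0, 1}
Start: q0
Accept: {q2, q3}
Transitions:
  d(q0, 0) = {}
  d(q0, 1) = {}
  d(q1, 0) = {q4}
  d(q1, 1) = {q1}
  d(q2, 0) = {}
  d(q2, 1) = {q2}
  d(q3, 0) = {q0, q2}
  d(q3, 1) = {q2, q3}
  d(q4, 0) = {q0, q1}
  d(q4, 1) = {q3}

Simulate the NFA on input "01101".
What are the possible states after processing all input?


Start: {q0}
  --0--> {}
  --1--> {}
  --1--> {}
  --0--> {}
  --1--> {}

{} (empty set, no valid transitions)


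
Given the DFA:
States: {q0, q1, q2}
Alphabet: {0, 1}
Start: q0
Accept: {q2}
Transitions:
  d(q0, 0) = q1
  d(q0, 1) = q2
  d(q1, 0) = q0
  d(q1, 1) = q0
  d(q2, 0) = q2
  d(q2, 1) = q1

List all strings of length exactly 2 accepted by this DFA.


All strings of length 2: 4 total
Accepted: 1

"10"


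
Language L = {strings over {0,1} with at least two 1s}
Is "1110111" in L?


count('1') = 6

Yes, "1110111" is in L


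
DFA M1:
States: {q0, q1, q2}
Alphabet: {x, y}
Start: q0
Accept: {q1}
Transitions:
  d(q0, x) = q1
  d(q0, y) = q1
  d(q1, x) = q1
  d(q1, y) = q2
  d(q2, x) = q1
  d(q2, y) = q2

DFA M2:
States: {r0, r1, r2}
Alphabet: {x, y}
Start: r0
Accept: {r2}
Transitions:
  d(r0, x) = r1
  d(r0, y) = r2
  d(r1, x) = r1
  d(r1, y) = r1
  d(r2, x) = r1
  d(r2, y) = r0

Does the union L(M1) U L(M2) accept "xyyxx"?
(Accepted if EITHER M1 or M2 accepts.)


M1: final=q1 accepted=True
M2: final=r1 accepted=False

Yes, union accepts


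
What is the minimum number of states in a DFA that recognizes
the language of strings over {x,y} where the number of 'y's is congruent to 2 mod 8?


States track (count of 'y') mod 8.
Need 8 states: one per remainder 0..7; accept = remainder 2.

8


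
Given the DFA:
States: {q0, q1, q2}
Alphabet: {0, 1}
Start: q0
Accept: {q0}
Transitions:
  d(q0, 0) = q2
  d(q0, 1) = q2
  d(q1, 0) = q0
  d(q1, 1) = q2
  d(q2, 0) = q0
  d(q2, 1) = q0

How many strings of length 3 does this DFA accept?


Enumerating all length-3 strings:
  "000" -> q2 [reject]
  "001" -> q2 [reject]
  "010" -> q2 [reject]
  "011" -> q2 [reject]
  "100" -> q2 [reject]
  "101" -> q2 [reject]
  "110" -> q2 [reject]
  "111" -> q2 [reject]

0 out of 8


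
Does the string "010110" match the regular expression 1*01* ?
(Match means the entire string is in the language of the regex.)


|string| = 6; first = '0'; last = '0'

No, "010110" does not match 1*01*


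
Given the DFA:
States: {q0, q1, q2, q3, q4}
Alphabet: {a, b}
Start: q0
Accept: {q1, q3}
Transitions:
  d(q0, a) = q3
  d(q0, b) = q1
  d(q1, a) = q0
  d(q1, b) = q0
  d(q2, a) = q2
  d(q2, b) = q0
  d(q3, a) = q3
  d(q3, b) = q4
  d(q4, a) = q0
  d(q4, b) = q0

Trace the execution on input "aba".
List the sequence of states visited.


Input: aba
d(q0, a) = q3
d(q3, b) = q4
d(q4, a) = q0


q0 -> q3 -> q4 -> q0


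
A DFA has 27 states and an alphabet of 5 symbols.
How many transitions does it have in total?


Each state has exactly one transition per symbol.
27 * 5 = 135

135


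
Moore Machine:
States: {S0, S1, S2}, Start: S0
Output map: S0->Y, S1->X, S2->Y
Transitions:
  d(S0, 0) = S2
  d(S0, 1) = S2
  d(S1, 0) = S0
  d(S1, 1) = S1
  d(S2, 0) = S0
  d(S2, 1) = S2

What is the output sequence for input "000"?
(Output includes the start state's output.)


Start: S0 (output Y)
  --0--> S2 (output Y)
  --0--> S0 (output Y)
  --0--> S2 (output Y)

"YYYY"


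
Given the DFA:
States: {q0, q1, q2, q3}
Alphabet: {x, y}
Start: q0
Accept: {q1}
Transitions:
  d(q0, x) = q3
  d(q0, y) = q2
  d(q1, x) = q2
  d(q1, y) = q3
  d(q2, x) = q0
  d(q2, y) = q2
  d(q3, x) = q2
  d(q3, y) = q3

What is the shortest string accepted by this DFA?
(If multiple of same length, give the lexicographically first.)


BFS by string length (lex-first path to each state shown):
  len 0: q0<-""
  len 1: q2<-"y", q3<-"x"
  len 2: q0<-"yx", q2<-"xx", q3<-"xy"
  len 3: q0<-"xxx", q2<-"xxy", q3<-"xyy"
  len 4: q0<-"xxyx", q2<-"xxxy", q3<-"xxxx"
  len 5: q0<-"xxxyx", q2<-"xxxxx", q3<-"xxxxy"
  len 6: q0<-"xxxxxx", q2<-"xxxxxy", q3<-"xxxxyy"
  len 7: q0<-"xxxxxyx", q2<-"xxxxxxy", q3<-"xxxxxxx"
  len 8: q0<-"xxxxxxyx", q2<-"xxxxxxxx", q3<-"xxxxxxxy"

No string accepted (empty language)


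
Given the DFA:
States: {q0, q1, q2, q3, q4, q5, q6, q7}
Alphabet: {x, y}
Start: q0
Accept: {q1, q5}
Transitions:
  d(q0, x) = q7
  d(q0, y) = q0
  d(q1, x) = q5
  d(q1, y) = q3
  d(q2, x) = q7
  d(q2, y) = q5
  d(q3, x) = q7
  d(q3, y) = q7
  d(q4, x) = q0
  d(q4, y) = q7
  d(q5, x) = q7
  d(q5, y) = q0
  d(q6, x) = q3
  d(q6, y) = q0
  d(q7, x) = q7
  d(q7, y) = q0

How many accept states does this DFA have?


Accept states listed: {q1, q5}
Counting: q1(1) q5(2)

2


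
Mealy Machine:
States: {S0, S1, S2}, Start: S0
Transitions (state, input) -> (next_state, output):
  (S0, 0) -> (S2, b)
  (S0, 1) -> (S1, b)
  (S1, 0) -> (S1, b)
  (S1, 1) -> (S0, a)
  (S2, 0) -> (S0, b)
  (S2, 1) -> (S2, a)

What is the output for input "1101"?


Step-by-step:
  (S0, 1) -> (S1, b)
  (S1, 1) -> (S0, a)
  (S0, 0) -> (S2, b)
  (S2, 1) -> (S2, a)

"baba"


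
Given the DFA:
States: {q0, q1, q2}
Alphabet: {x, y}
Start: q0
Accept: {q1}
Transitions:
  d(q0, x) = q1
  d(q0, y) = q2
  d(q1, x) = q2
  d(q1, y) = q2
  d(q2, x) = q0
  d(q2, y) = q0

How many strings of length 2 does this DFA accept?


Enumerating all length-2 strings:
  "xx" -> q2 [reject]
  "xy" -> q2 [reject]
  "yx" -> q0 [reject]
  "yy" -> q0 [reject]

0 out of 4


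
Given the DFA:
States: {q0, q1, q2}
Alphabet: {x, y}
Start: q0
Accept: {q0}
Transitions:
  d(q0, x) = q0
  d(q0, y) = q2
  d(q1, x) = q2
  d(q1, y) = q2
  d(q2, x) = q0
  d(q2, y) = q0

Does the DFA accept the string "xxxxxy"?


Trace: q0 -> q0 -> q0 -> q0 -> q0 -> q0 -> q2
Final state: q2
Accept states: {q0}

No, rejected (final state q2 is not an accept state)


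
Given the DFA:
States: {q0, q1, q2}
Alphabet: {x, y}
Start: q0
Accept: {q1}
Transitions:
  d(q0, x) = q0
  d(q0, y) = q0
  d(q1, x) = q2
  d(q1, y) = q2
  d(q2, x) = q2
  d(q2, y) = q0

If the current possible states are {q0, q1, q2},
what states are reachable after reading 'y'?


Apply transition on 'y' from each current state:
  d(q0, y) = q0
  d(q1, y) = q2
  d(q2, y) = q0

{q0, q2}


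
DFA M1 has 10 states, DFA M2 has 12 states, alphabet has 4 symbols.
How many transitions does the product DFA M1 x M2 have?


Product DFA has 10 * 12 = 120 states.
Each has 4 transitions: 120 * 4 = 480

480


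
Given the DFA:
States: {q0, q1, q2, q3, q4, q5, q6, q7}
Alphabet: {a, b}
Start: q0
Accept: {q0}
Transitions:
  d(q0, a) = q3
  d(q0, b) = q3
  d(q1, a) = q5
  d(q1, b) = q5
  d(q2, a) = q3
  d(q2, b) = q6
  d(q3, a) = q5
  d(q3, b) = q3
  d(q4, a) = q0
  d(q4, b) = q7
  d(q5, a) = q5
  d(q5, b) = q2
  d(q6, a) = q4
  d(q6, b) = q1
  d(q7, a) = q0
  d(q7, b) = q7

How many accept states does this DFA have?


Accept states listed: {q0}
Counting: q0(1)

1


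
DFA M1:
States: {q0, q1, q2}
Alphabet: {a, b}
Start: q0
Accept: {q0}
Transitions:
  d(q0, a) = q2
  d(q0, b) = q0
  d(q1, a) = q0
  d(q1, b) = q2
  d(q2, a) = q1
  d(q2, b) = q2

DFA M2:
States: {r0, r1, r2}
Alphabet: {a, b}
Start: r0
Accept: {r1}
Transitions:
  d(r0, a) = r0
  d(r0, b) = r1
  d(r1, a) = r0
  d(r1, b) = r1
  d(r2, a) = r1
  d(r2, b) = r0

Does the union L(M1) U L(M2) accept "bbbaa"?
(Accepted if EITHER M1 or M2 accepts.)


M1: final=q1 accepted=False
M2: final=r0 accepted=False

No, union rejects (neither accepts)


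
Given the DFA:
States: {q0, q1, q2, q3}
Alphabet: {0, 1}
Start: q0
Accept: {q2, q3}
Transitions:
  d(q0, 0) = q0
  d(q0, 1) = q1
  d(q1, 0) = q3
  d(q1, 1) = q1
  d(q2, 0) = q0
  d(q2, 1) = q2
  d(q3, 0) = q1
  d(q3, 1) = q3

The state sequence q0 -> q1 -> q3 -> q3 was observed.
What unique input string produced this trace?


Trace back each transition to find the symbol:
  q0 --[1]--> q1
  q1 --[0]--> q3
  q3 --[1]--> q3

"101"


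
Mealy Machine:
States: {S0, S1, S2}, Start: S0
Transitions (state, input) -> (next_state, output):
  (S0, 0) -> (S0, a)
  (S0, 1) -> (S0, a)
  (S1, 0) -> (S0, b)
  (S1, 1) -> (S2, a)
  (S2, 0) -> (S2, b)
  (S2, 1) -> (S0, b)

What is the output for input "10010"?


Step-by-step:
  (S0, 1) -> (S0, a)
  (S0, 0) -> (S0, a)
  (S0, 0) -> (S0, a)
  (S0, 1) -> (S0, a)
  (S0, 0) -> (S0, a)

"aaaaa"


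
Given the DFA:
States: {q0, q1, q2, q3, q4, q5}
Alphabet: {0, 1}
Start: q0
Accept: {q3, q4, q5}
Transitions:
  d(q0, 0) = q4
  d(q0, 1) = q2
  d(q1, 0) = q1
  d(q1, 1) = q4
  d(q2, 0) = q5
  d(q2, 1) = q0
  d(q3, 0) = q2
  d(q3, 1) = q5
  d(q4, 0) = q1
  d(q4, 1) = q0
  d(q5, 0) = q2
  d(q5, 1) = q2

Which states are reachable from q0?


BFS from q0:
  layer 0: {q0}
  layer 1: {q2, q4}
  layer 2: {q1, q5}

{q0, q1, q2, q4, q5}


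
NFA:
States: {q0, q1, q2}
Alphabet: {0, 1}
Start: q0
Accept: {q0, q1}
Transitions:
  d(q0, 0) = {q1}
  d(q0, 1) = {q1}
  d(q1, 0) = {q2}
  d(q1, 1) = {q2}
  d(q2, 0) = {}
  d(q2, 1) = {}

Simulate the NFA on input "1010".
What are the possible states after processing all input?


Start: {q0}
  --1--> {q1}
  --0--> {q2}
  --1--> {}
  --0--> {}

{} (empty set, no valid transitions)


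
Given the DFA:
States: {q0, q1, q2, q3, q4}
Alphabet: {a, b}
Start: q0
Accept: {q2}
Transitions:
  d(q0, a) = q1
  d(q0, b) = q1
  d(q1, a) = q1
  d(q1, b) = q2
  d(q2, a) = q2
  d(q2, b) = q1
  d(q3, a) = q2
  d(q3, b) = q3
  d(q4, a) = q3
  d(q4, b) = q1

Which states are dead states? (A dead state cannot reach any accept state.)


Forward reachability from each state:
  q0 -> reaches accept state q2 (live)
  q1 -> reaches accept state q2 (live)
  q2 -> reaches accept state q2 (live)
  q3 -> reaches accept state q2 (live)
  q4 -> reaches accept state q2 (live)

None (all states can reach an accept state)
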